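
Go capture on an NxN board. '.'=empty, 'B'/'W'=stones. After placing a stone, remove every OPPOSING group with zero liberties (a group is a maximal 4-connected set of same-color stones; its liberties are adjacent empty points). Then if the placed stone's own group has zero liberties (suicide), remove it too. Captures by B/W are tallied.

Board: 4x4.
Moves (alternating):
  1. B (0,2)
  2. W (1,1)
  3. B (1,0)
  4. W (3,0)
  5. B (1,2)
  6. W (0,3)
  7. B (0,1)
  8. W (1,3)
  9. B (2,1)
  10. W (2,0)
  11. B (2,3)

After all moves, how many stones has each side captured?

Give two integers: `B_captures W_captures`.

Move 1: B@(0,2) -> caps B=0 W=0
Move 2: W@(1,1) -> caps B=0 W=0
Move 3: B@(1,0) -> caps B=0 W=0
Move 4: W@(3,0) -> caps B=0 W=0
Move 5: B@(1,2) -> caps B=0 W=0
Move 6: W@(0,3) -> caps B=0 W=0
Move 7: B@(0,1) -> caps B=0 W=0
Move 8: W@(1,3) -> caps B=0 W=0
Move 9: B@(2,1) -> caps B=1 W=0
Move 10: W@(2,0) -> caps B=1 W=0
Move 11: B@(2,3) -> caps B=3 W=0

Answer: 3 0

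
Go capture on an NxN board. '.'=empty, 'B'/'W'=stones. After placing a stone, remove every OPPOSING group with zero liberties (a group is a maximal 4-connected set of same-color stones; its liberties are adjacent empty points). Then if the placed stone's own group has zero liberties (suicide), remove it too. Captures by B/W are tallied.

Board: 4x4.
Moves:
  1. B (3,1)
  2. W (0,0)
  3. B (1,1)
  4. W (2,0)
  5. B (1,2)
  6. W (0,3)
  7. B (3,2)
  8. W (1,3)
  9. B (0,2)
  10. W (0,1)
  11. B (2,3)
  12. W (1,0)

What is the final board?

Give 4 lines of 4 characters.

Move 1: B@(3,1) -> caps B=0 W=0
Move 2: W@(0,0) -> caps B=0 W=0
Move 3: B@(1,1) -> caps B=0 W=0
Move 4: W@(2,0) -> caps B=0 W=0
Move 5: B@(1,2) -> caps B=0 W=0
Move 6: W@(0,3) -> caps B=0 W=0
Move 7: B@(3,2) -> caps B=0 W=0
Move 8: W@(1,3) -> caps B=0 W=0
Move 9: B@(0,2) -> caps B=0 W=0
Move 10: W@(0,1) -> caps B=0 W=0
Move 11: B@(2,3) -> caps B=2 W=0
Move 12: W@(1,0) -> caps B=2 W=0

Answer: WWB.
WBB.
W..B
.BB.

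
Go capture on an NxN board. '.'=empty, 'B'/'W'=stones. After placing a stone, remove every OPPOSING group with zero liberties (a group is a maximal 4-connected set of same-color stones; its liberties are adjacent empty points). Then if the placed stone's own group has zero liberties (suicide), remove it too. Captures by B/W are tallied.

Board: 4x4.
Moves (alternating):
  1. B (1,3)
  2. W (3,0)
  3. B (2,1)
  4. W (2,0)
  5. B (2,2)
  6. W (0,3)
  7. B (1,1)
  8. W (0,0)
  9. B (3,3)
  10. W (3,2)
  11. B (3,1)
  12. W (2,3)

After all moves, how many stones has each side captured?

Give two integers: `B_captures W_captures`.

Move 1: B@(1,3) -> caps B=0 W=0
Move 2: W@(3,0) -> caps B=0 W=0
Move 3: B@(2,1) -> caps B=0 W=0
Move 4: W@(2,0) -> caps B=0 W=0
Move 5: B@(2,2) -> caps B=0 W=0
Move 6: W@(0,3) -> caps B=0 W=0
Move 7: B@(1,1) -> caps B=0 W=0
Move 8: W@(0,0) -> caps B=0 W=0
Move 9: B@(3,3) -> caps B=0 W=0
Move 10: W@(3,2) -> caps B=0 W=0
Move 11: B@(3,1) -> caps B=1 W=0
Move 12: W@(2,3) -> caps B=1 W=0

Answer: 1 0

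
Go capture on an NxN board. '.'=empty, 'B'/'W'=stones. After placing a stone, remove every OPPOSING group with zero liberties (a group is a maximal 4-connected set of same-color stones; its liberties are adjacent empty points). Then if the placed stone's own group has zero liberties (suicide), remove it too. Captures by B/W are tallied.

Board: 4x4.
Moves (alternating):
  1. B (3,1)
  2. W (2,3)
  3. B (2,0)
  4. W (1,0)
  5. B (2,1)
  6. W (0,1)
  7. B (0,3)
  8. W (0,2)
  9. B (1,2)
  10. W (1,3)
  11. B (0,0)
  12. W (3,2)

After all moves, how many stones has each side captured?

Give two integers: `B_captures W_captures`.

Move 1: B@(3,1) -> caps B=0 W=0
Move 2: W@(2,3) -> caps B=0 W=0
Move 3: B@(2,0) -> caps B=0 W=0
Move 4: W@(1,0) -> caps B=0 W=0
Move 5: B@(2,1) -> caps B=0 W=0
Move 6: W@(0,1) -> caps B=0 W=0
Move 7: B@(0,3) -> caps B=0 W=0
Move 8: W@(0,2) -> caps B=0 W=0
Move 9: B@(1,2) -> caps B=0 W=0
Move 10: W@(1,3) -> caps B=0 W=1
Move 11: B@(0,0) -> caps B=0 W=1
Move 12: W@(3,2) -> caps B=0 W=1

Answer: 0 1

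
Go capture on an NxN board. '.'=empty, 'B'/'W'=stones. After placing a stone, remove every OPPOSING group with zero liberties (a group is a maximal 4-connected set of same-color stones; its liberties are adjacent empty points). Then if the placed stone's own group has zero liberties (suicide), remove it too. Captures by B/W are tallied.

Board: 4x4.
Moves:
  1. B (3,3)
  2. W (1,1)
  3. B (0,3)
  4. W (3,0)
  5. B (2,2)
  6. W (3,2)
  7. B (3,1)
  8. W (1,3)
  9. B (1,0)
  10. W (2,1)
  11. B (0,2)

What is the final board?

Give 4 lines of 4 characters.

Move 1: B@(3,3) -> caps B=0 W=0
Move 2: W@(1,1) -> caps B=0 W=0
Move 3: B@(0,3) -> caps B=0 W=0
Move 4: W@(3,0) -> caps B=0 W=0
Move 5: B@(2,2) -> caps B=0 W=0
Move 6: W@(3,2) -> caps B=0 W=0
Move 7: B@(3,1) -> caps B=1 W=0
Move 8: W@(1,3) -> caps B=1 W=0
Move 9: B@(1,0) -> caps B=1 W=0
Move 10: W@(2,1) -> caps B=1 W=0
Move 11: B@(0,2) -> caps B=1 W=0

Answer: ..BB
BW.W
.WB.
WB.B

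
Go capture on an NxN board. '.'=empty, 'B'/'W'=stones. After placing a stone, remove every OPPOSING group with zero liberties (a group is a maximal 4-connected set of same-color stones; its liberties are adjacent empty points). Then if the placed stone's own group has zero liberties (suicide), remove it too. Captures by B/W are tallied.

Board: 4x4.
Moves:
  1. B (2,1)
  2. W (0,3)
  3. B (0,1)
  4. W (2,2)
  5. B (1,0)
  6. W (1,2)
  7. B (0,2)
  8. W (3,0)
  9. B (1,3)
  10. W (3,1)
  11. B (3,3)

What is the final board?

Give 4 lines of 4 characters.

Move 1: B@(2,1) -> caps B=0 W=0
Move 2: W@(0,3) -> caps B=0 W=0
Move 3: B@(0,1) -> caps B=0 W=0
Move 4: W@(2,2) -> caps B=0 W=0
Move 5: B@(1,0) -> caps B=0 W=0
Move 6: W@(1,2) -> caps B=0 W=0
Move 7: B@(0,2) -> caps B=0 W=0
Move 8: W@(3,0) -> caps B=0 W=0
Move 9: B@(1,3) -> caps B=1 W=0
Move 10: W@(3,1) -> caps B=1 W=0
Move 11: B@(3,3) -> caps B=1 W=0

Answer: .BB.
B.WB
.BW.
WW.B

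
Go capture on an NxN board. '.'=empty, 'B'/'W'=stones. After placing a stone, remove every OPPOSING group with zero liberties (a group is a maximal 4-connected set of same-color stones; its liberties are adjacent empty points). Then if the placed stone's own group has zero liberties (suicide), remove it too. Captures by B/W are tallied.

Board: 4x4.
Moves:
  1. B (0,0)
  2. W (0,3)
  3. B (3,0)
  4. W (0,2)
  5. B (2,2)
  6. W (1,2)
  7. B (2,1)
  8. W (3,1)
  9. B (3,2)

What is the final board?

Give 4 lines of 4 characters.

Move 1: B@(0,0) -> caps B=0 W=0
Move 2: W@(0,3) -> caps B=0 W=0
Move 3: B@(3,0) -> caps B=0 W=0
Move 4: W@(0,2) -> caps B=0 W=0
Move 5: B@(2,2) -> caps B=0 W=0
Move 6: W@(1,2) -> caps B=0 W=0
Move 7: B@(2,1) -> caps B=0 W=0
Move 8: W@(3,1) -> caps B=0 W=0
Move 9: B@(3,2) -> caps B=1 W=0

Answer: B.WW
..W.
.BB.
B.B.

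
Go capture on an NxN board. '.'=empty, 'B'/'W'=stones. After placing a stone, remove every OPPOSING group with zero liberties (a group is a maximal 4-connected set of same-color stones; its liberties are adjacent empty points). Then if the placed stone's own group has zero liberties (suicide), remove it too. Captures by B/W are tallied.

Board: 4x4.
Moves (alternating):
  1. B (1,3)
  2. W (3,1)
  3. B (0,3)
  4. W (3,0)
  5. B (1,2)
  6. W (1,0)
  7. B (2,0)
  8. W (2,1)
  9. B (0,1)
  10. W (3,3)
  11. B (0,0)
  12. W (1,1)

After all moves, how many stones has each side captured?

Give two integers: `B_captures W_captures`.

Move 1: B@(1,3) -> caps B=0 W=0
Move 2: W@(3,1) -> caps B=0 W=0
Move 3: B@(0,3) -> caps B=0 W=0
Move 4: W@(3,0) -> caps B=0 W=0
Move 5: B@(1,2) -> caps B=0 W=0
Move 6: W@(1,0) -> caps B=0 W=0
Move 7: B@(2,0) -> caps B=0 W=0
Move 8: W@(2,1) -> caps B=0 W=1
Move 9: B@(0,1) -> caps B=0 W=1
Move 10: W@(3,3) -> caps B=0 W=1
Move 11: B@(0,0) -> caps B=0 W=1
Move 12: W@(1,1) -> caps B=0 W=1

Answer: 0 1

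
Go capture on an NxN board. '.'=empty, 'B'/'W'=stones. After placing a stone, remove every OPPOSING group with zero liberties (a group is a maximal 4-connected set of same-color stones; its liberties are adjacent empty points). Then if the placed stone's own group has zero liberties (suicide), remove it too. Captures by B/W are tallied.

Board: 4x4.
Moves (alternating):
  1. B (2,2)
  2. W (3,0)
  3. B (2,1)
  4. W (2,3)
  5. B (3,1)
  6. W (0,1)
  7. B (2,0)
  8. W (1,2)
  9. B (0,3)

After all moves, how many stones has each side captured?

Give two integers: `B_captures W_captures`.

Answer: 1 0

Derivation:
Move 1: B@(2,2) -> caps B=0 W=0
Move 2: W@(3,0) -> caps B=0 W=0
Move 3: B@(2,1) -> caps B=0 W=0
Move 4: W@(2,3) -> caps B=0 W=0
Move 5: B@(3,1) -> caps B=0 W=0
Move 6: W@(0,1) -> caps B=0 W=0
Move 7: B@(2,0) -> caps B=1 W=0
Move 8: W@(1,2) -> caps B=1 W=0
Move 9: B@(0,3) -> caps B=1 W=0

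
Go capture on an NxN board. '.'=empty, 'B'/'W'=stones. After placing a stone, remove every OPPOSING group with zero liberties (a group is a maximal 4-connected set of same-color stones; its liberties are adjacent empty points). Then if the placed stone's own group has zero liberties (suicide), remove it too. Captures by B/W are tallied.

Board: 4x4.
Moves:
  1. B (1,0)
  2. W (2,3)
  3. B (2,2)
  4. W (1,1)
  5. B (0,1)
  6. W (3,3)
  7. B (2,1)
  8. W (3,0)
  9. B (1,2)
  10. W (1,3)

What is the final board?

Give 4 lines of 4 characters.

Move 1: B@(1,0) -> caps B=0 W=0
Move 2: W@(2,3) -> caps B=0 W=0
Move 3: B@(2,2) -> caps B=0 W=0
Move 4: W@(1,1) -> caps B=0 W=0
Move 5: B@(0,1) -> caps B=0 W=0
Move 6: W@(3,3) -> caps B=0 W=0
Move 7: B@(2,1) -> caps B=0 W=0
Move 8: W@(3,0) -> caps B=0 W=0
Move 9: B@(1,2) -> caps B=1 W=0
Move 10: W@(1,3) -> caps B=1 W=0

Answer: .B..
B.BW
.BBW
W..W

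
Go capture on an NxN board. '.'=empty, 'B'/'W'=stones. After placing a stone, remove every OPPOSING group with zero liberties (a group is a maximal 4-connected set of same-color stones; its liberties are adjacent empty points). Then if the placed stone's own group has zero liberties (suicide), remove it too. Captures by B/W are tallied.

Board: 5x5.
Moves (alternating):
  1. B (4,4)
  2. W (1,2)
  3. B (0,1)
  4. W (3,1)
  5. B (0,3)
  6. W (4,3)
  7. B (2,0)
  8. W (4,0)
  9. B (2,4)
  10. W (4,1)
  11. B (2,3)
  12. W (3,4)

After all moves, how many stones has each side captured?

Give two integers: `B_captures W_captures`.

Answer: 0 1

Derivation:
Move 1: B@(4,4) -> caps B=0 W=0
Move 2: W@(1,2) -> caps B=0 W=0
Move 3: B@(0,1) -> caps B=0 W=0
Move 4: W@(3,1) -> caps B=0 W=0
Move 5: B@(0,3) -> caps B=0 W=0
Move 6: W@(4,3) -> caps B=0 W=0
Move 7: B@(2,0) -> caps B=0 W=0
Move 8: W@(4,0) -> caps B=0 W=0
Move 9: B@(2,4) -> caps B=0 W=0
Move 10: W@(4,1) -> caps B=0 W=0
Move 11: B@(2,3) -> caps B=0 W=0
Move 12: W@(3,4) -> caps B=0 W=1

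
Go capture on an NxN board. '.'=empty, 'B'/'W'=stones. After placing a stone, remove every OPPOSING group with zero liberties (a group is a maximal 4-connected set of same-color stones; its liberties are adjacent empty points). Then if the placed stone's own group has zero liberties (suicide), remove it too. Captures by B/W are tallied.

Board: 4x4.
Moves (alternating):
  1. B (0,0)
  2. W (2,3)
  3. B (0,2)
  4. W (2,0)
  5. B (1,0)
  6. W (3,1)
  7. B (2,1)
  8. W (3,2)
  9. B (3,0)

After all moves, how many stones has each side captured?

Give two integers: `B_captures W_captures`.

Move 1: B@(0,0) -> caps B=0 W=0
Move 2: W@(2,3) -> caps B=0 W=0
Move 3: B@(0,2) -> caps B=0 W=0
Move 4: W@(2,0) -> caps B=0 W=0
Move 5: B@(1,0) -> caps B=0 W=0
Move 6: W@(3,1) -> caps B=0 W=0
Move 7: B@(2,1) -> caps B=0 W=0
Move 8: W@(3,2) -> caps B=0 W=0
Move 9: B@(3,0) -> caps B=1 W=0

Answer: 1 0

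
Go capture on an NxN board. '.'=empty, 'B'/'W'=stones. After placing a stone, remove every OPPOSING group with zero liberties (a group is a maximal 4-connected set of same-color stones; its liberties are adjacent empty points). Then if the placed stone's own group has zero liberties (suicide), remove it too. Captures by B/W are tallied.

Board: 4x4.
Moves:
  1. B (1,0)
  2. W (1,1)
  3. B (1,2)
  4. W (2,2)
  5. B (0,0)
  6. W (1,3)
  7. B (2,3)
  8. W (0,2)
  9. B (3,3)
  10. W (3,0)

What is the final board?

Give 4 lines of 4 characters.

Move 1: B@(1,0) -> caps B=0 W=0
Move 2: W@(1,1) -> caps B=0 W=0
Move 3: B@(1,2) -> caps B=0 W=0
Move 4: W@(2,2) -> caps B=0 W=0
Move 5: B@(0,0) -> caps B=0 W=0
Move 6: W@(1,3) -> caps B=0 W=0
Move 7: B@(2,3) -> caps B=0 W=0
Move 8: W@(0,2) -> caps B=0 W=1
Move 9: B@(3,3) -> caps B=0 W=1
Move 10: W@(3,0) -> caps B=0 W=1

Answer: B.W.
BW.W
..WB
W..B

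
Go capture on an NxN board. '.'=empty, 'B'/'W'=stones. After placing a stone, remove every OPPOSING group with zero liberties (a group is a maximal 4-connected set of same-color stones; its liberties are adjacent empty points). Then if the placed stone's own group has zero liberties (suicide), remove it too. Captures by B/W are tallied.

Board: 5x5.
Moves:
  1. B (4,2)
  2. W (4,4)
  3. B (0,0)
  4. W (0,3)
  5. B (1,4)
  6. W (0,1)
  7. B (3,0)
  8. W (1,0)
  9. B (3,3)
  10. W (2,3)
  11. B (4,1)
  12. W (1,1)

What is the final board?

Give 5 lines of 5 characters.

Move 1: B@(4,2) -> caps B=0 W=0
Move 2: W@(4,4) -> caps B=0 W=0
Move 3: B@(0,0) -> caps B=0 W=0
Move 4: W@(0,3) -> caps B=0 W=0
Move 5: B@(1,4) -> caps B=0 W=0
Move 6: W@(0,1) -> caps B=0 W=0
Move 7: B@(3,0) -> caps B=0 W=0
Move 8: W@(1,0) -> caps B=0 W=1
Move 9: B@(3,3) -> caps B=0 W=1
Move 10: W@(2,3) -> caps B=0 W=1
Move 11: B@(4,1) -> caps B=0 W=1
Move 12: W@(1,1) -> caps B=0 W=1

Answer: .W.W.
WW..B
...W.
B..B.
.BB.W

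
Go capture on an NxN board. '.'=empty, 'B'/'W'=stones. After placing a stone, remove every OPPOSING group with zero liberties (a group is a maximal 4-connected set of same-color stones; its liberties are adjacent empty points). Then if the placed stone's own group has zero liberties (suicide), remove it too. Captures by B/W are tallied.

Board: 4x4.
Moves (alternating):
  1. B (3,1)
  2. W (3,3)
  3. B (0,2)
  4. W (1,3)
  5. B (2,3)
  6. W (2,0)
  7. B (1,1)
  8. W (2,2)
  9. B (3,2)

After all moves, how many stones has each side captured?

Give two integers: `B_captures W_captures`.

Answer: 0 1

Derivation:
Move 1: B@(3,1) -> caps B=0 W=0
Move 2: W@(3,3) -> caps B=0 W=0
Move 3: B@(0,2) -> caps B=0 W=0
Move 4: W@(1,3) -> caps B=0 W=0
Move 5: B@(2,3) -> caps B=0 W=0
Move 6: W@(2,0) -> caps B=0 W=0
Move 7: B@(1,1) -> caps B=0 W=0
Move 8: W@(2,2) -> caps B=0 W=1
Move 9: B@(3,2) -> caps B=0 W=1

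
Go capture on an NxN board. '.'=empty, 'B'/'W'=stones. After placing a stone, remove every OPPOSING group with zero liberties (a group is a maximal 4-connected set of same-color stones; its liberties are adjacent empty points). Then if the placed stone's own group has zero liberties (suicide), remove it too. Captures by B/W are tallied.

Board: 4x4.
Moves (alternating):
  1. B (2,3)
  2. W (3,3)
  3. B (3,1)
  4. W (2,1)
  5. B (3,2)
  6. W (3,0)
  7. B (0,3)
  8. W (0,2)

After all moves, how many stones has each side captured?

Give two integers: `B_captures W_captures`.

Move 1: B@(2,3) -> caps B=0 W=0
Move 2: W@(3,3) -> caps B=0 W=0
Move 3: B@(3,1) -> caps B=0 W=0
Move 4: W@(2,1) -> caps B=0 W=0
Move 5: B@(3,2) -> caps B=1 W=0
Move 6: W@(3,0) -> caps B=1 W=0
Move 7: B@(0,3) -> caps B=1 W=0
Move 8: W@(0,2) -> caps B=1 W=0

Answer: 1 0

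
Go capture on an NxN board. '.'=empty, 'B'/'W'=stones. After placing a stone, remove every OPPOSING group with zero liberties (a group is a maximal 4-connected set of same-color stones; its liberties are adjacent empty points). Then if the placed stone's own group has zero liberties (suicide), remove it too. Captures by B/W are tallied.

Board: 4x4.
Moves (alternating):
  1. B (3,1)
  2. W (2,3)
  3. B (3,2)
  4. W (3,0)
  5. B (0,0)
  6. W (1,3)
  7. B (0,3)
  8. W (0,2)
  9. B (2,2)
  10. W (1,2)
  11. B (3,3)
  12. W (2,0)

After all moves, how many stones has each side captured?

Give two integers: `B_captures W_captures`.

Answer: 0 1

Derivation:
Move 1: B@(3,1) -> caps B=0 W=0
Move 2: W@(2,3) -> caps B=0 W=0
Move 3: B@(3,2) -> caps B=0 W=0
Move 4: W@(3,0) -> caps B=0 W=0
Move 5: B@(0,0) -> caps B=0 W=0
Move 6: W@(1,3) -> caps B=0 W=0
Move 7: B@(0,3) -> caps B=0 W=0
Move 8: W@(0,2) -> caps B=0 W=1
Move 9: B@(2,2) -> caps B=0 W=1
Move 10: W@(1,2) -> caps B=0 W=1
Move 11: B@(3,3) -> caps B=0 W=1
Move 12: W@(2,0) -> caps B=0 W=1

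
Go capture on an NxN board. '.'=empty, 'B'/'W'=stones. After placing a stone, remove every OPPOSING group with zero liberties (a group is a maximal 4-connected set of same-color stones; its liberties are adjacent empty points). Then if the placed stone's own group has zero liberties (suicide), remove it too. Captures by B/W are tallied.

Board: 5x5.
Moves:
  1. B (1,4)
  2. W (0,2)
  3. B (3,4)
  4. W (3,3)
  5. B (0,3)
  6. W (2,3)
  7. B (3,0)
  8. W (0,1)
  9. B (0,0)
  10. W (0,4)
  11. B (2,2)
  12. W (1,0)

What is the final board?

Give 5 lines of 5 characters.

Answer: .WWB.
W...B
..BW.
B..WB
.....

Derivation:
Move 1: B@(1,4) -> caps B=0 W=0
Move 2: W@(0,2) -> caps B=0 W=0
Move 3: B@(3,4) -> caps B=0 W=0
Move 4: W@(3,3) -> caps B=0 W=0
Move 5: B@(0,3) -> caps B=0 W=0
Move 6: W@(2,3) -> caps B=0 W=0
Move 7: B@(3,0) -> caps B=0 W=0
Move 8: W@(0,1) -> caps B=0 W=0
Move 9: B@(0,0) -> caps B=0 W=0
Move 10: W@(0,4) -> caps B=0 W=0
Move 11: B@(2,2) -> caps B=0 W=0
Move 12: W@(1,0) -> caps B=0 W=1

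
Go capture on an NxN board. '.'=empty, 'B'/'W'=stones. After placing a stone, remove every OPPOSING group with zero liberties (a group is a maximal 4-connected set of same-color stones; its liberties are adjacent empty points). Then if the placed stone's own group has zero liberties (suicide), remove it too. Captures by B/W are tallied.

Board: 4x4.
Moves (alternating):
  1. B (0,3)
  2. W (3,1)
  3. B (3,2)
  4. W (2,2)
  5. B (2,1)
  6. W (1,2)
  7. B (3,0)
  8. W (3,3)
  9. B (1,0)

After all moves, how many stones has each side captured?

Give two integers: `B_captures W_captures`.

Answer: 1 0

Derivation:
Move 1: B@(0,3) -> caps B=0 W=0
Move 2: W@(3,1) -> caps B=0 W=0
Move 3: B@(3,2) -> caps B=0 W=0
Move 4: W@(2,2) -> caps B=0 W=0
Move 5: B@(2,1) -> caps B=0 W=0
Move 6: W@(1,2) -> caps B=0 W=0
Move 7: B@(3,0) -> caps B=1 W=0
Move 8: W@(3,3) -> caps B=1 W=0
Move 9: B@(1,0) -> caps B=1 W=0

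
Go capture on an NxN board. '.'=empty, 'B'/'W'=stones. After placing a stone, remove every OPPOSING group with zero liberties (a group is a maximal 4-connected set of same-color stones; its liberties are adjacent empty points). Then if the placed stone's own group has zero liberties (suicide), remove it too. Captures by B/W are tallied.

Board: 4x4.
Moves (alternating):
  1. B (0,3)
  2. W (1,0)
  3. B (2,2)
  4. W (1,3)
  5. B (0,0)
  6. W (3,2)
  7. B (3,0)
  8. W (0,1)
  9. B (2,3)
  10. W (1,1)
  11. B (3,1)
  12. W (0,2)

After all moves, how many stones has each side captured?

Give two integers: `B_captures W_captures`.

Answer: 0 2

Derivation:
Move 1: B@(0,3) -> caps B=0 W=0
Move 2: W@(1,0) -> caps B=0 W=0
Move 3: B@(2,2) -> caps B=0 W=0
Move 4: W@(1,3) -> caps B=0 W=0
Move 5: B@(0,0) -> caps B=0 W=0
Move 6: W@(3,2) -> caps B=0 W=0
Move 7: B@(3,0) -> caps B=0 W=0
Move 8: W@(0,1) -> caps B=0 W=1
Move 9: B@(2,3) -> caps B=0 W=1
Move 10: W@(1,1) -> caps B=0 W=1
Move 11: B@(3,1) -> caps B=0 W=1
Move 12: W@(0,2) -> caps B=0 W=2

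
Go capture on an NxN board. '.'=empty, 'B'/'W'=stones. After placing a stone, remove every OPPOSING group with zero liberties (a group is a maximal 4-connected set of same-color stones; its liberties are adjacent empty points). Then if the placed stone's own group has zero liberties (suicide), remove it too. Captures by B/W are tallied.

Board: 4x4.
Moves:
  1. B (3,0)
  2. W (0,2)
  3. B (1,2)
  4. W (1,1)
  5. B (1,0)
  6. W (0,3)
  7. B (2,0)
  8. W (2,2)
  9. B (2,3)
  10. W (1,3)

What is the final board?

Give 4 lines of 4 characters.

Move 1: B@(3,0) -> caps B=0 W=0
Move 2: W@(0,2) -> caps B=0 W=0
Move 3: B@(1,2) -> caps B=0 W=0
Move 4: W@(1,1) -> caps B=0 W=0
Move 5: B@(1,0) -> caps B=0 W=0
Move 6: W@(0,3) -> caps B=0 W=0
Move 7: B@(2,0) -> caps B=0 W=0
Move 8: W@(2,2) -> caps B=0 W=0
Move 9: B@(2,3) -> caps B=0 W=0
Move 10: W@(1,3) -> caps B=0 W=1

Answer: ..WW
BW.W
B.WB
B...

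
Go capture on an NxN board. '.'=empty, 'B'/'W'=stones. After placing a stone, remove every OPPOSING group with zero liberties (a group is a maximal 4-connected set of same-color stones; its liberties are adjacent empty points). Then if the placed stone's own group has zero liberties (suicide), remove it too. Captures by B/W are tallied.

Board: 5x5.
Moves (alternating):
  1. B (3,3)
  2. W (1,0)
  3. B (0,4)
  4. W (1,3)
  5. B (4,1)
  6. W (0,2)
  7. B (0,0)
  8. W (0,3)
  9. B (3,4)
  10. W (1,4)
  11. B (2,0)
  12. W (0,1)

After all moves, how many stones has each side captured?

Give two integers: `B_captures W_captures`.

Answer: 0 2

Derivation:
Move 1: B@(3,3) -> caps B=0 W=0
Move 2: W@(1,0) -> caps B=0 W=0
Move 3: B@(0,4) -> caps B=0 W=0
Move 4: W@(1,3) -> caps B=0 W=0
Move 5: B@(4,1) -> caps B=0 W=0
Move 6: W@(0,2) -> caps B=0 W=0
Move 7: B@(0,0) -> caps B=0 W=0
Move 8: W@(0,3) -> caps B=0 W=0
Move 9: B@(3,4) -> caps B=0 W=0
Move 10: W@(1,4) -> caps B=0 W=1
Move 11: B@(2,0) -> caps B=0 W=1
Move 12: W@(0,1) -> caps B=0 W=2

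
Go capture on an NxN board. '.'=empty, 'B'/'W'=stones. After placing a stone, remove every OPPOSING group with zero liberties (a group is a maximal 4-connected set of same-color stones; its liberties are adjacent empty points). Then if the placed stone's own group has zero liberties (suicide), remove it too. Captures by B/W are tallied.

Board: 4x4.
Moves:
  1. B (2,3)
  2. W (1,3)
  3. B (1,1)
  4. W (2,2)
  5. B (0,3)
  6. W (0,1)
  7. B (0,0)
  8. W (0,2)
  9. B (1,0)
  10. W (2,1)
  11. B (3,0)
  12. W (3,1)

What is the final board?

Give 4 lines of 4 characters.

Move 1: B@(2,3) -> caps B=0 W=0
Move 2: W@(1,3) -> caps B=0 W=0
Move 3: B@(1,1) -> caps B=0 W=0
Move 4: W@(2,2) -> caps B=0 W=0
Move 5: B@(0,3) -> caps B=0 W=0
Move 6: W@(0,1) -> caps B=0 W=0
Move 7: B@(0,0) -> caps B=0 W=0
Move 8: W@(0,2) -> caps B=0 W=1
Move 9: B@(1,0) -> caps B=0 W=1
Move 10: W@(2,1) -> caps B=0 W=1
Move 11: B@(3,0) -> caps B=0 W=1
Move 12: W@(3,1) -> caps B=0 W=1

Answer: BWW.
BB.W
.WWB
BW..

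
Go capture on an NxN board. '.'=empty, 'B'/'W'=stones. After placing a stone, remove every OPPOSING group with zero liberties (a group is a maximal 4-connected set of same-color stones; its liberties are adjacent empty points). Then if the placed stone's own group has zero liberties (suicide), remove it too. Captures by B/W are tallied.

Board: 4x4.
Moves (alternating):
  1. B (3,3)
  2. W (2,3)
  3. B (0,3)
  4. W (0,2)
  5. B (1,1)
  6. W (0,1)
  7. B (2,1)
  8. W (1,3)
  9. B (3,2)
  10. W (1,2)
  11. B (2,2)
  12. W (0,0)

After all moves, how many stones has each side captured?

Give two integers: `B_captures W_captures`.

Answer: 0 1

Derivation:
Move 1: B@(3,3) -> caps B=0 W=0
Move 2: W@(2,3) -> caps B=0 W=0
Move 3: B@(0,3) -> caps B=0 W=0
Move 4: W@(0,2) -> caps B=0 W=0
Move 5: B@(1,1) -> caps B=0 W=0
Move 6: W@(0,1) -> caps B=0 W=0
Move 7: B@(2,1) -> caps B=0 W=0
Move 8: W@(1,3) -> caps B=0 W=1
Move 9: B@(3,2) -> caps B=0 W=1
Move 10: W@(1,2) -> caps B=0 W=1
Move 11: B@(2,2) -> caps B=0 W=1
Move 12: W@(0,0) -> caps B=0 W=1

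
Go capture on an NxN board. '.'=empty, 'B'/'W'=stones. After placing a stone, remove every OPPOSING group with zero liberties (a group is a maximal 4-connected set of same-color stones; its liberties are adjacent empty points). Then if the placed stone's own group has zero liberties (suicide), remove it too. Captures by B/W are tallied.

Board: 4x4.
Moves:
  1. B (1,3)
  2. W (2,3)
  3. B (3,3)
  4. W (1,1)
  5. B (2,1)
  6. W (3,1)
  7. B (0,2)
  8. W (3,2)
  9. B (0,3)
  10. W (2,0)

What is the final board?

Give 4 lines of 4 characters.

Answer: ..BB
.W.B
WB.W
.WW.

Derivation:
Move 1: B@(1,3) -> caps B=0 W=0
Move 2: W@(2,3) -> caps B=0 W=0
Move 3: B@(3,3) -> caps B=0 W=0
Move 4: W@(1,1) -> caps B=0 W=0
Move 5: B@(2,1) -> caps B=0 W=0
Move 6: W@(3,1) -> caps B=0 W=0
Move 7: B@(0,2) -> caps B=0 W=0
Move 8: W@(3,2) -> caps B=0 W=1
Move 9: B@(0,3) -> caps B=0 W=1
Move 10: W@(2,0) -> caps B=0 W=1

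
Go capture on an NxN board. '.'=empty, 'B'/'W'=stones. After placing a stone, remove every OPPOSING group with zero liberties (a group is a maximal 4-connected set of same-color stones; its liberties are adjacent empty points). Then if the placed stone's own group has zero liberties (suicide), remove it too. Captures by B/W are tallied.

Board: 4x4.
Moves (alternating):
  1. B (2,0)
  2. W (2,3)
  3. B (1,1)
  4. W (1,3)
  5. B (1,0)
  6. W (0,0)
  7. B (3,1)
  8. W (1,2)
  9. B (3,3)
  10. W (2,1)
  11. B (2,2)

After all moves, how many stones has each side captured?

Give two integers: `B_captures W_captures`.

Answer: 1 0

Derivation:
Move 1: B@(2,0) -> caps B=0 W=0
Move 2: W@(2,3) -> caps B=0 W=0
Move 3: B@(1,1) -> caps B=0 W=0
Move 4: W@(1,3) -> caps B=0 W=0
Move 5: B@(1,0) -> caps B=0 W=0
Move 6: W@(0,0) -> caps B=0 W=0
Move 7: B@(3,1) -> caps B=0 W=0
Move 8: W@(1,2) -> caps B=0 W=0
Move 9: B@(3,3) -> caps B=0 W=0
Move 10: W@(2,1) -> caps B=0 W=0
Move 11: B@(2,2) -> caps B=1 W=0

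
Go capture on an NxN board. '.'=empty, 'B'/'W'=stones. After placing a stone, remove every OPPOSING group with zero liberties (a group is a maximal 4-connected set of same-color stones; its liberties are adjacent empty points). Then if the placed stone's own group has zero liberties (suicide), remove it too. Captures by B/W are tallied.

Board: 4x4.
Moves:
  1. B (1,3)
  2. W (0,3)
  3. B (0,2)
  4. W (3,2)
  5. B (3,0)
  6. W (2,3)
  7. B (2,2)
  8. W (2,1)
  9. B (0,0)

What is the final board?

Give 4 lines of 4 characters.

Answer: B.B.
...B
.WBW
B.W.

Derivation:
Move 1: B@(1,3) -> caps B=0 W=0
Move 2: W@(0,3) -> caps B=0 W=0
Move 3: B@(0,2) -> caps B=1 W=0
Move 4: W@(3,2) -> caps B=1 W=0
Move 5: B@(3,0) -> caps B=1 W=0
Move 6: W@(2,3) -> caps B=1 W=0
Move 7: B@(2,2) -> caps B=1 W=0
Move 8: W@(2,1) -> caps B=1 W=0
Move 9: B@(0,0) -> caps B=1 W=0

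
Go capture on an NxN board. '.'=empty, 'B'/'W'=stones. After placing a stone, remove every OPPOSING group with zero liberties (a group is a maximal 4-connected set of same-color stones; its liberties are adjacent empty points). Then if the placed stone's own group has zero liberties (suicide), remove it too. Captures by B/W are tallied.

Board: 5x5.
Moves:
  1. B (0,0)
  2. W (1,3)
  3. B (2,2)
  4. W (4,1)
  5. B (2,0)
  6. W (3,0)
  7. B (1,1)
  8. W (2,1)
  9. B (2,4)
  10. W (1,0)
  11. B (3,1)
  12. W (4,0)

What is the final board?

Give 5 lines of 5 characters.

Answer: B....
WB.W.
.WB.B
WB...
WW...

Derivation:
Move 1: B@(0,0) -> caps B=0 W=0
Move 2: W@(1,3) -> caps B=0 W=0
Move 3: B@(2,2) -> caps B=0 W=0
Move 4: W@(4,1) -> caps B=0 W=0
Move 5: B@(2,0) -> caps B=0 W=0
Move 6: W@(3,0) -> caps B=0 W=0
Move 7: B@(1,1) -> caps B=0 W=0
Move 8: W@(2,1) -> caps B=0 W=0
Move 9: B@(2,4) -> caps B=0 W=0
Move 10: W@(1,0) -> caps B=0 W=1
Move 11: B@(3,1) -> caps B=0 W=1
Move 12: W@(4,0) -> caps B=0 W=1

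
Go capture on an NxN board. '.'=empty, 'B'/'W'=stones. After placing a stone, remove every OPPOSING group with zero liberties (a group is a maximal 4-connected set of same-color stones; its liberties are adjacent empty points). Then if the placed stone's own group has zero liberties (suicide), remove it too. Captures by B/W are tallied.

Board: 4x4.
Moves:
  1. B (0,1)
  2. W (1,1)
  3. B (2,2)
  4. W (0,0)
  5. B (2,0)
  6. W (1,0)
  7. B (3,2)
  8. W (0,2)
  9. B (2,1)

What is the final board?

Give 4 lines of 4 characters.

Move 1: B@(0,1) -> caps B=0 W=0
Move 2: W@(1,1) -> caps B=0 W=0
Move 3: B@(2,2) -> caps B=0 W=0
Move 4: W@(0,0) -> caps B=0 W=0
Move 5: B@(2,0) -> caps B=0 W=0
Move 6: W@(1,0) -> caps B=0 W=0
Move 7: B@(3,2) -> caps B=0 W=0
Move 8: W@(0,2) -> caps B=0 W=1
Move 9: B@(2,1) -> caps B=0 W=1

Answer: W.W.
WW..
BBB.
..B.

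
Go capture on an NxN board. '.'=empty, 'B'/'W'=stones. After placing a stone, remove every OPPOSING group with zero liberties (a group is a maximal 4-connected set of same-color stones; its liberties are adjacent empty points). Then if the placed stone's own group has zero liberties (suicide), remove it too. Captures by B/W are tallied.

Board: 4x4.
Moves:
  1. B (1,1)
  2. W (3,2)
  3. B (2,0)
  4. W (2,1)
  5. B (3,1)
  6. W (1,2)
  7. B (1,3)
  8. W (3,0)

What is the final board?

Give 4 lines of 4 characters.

Move 1: B@(1,1) -> caps B=0 W=0
Move 2: W@(3,2) -> caps B=0 W=0
Move 3: B@(2,0) -> caps B=0 W=0
Move 4: W@(2,1) -> caps B=0 W=0
Move 5: B@(3,1) -> caps B=0 W=0
Move 6: W@(1,2) -> caps B=0 W=0
Move 7: B@(1,3) -> caps B=0 W=0
Move 8: W@(3,0) -> caps B=0 W=1

Answer: ....
.BWB
BW..
W.W.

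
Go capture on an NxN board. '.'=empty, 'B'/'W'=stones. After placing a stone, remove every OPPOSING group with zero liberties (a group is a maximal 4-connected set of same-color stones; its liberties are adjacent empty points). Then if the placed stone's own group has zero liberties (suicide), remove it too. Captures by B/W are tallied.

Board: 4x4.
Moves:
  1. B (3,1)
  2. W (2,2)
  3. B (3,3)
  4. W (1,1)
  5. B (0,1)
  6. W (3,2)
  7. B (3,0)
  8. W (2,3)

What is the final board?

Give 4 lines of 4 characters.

Answer: .B..
.W..
..WW
BBW.

Derivation:
Move 1: B@(3,1) -> caps B=0 W=0
Move 2: W@(2,2) -> caps B=0 W=0
Move 3: B@(3,3) -> caps B=0 W=0
Move 4: W@(1,1) -> caps B=0 W=0
Move 5: B@(0,1) -> caps B=0 W=0
Move 6: W@(3,2) -> caps B=0 W=0
Move 7: B@(3,0) -> caps B=0 W=0
Move 8: W@(2,3) -> caps B=0 W=1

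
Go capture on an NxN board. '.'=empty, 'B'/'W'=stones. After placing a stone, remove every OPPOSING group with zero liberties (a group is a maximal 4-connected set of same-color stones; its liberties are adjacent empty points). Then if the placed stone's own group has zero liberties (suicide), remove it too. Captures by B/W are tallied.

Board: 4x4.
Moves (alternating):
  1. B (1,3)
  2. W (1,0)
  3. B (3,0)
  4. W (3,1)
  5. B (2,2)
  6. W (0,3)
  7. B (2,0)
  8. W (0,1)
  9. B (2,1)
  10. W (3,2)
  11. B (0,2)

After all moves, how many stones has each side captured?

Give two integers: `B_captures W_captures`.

Move 1: B@(1,3) -> caps B=0 W=0
Move 2: W@(1,0) -> caps B=0 W=0
Move 3: B@(3,0) -> caps B=0 W=0
Move 4: W@(3,1) -> caps B=0 W=0
Move 5: B@(2,2) -> caps B=0 W=0
Move 6: W@(0,3) -> caps B=0 W=0
Move 7: B@(2,0) -> caps B=0 W=0
Move 8: W@(0,1) -> caps B=0 W=0
Move 9: B@(2,1) -> caps B=0 W=0
Move 10: W@(3,2) -> caps B=0 W=0
Move 11: B@(0,2) -> caps B=1 W=0

Answer: 1 0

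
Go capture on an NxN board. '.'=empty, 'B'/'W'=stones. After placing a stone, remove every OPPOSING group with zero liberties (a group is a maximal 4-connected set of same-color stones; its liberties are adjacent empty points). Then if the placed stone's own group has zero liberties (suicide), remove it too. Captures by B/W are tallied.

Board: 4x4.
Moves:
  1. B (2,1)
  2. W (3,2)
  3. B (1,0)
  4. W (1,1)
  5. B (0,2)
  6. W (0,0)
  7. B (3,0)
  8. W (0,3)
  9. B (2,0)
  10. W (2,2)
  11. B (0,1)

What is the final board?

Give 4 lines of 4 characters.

Move 1: B@(2,1) -> caps B=0 W=0
Move 2: W@(3,2) -> caps B=0 W=0
Move 3: B@(1,0) -> caps B=0 W=0
Move 4: W@(1,1) -> caps B=0 W=0
Move 5: B@(0,2) -> caps B=0 W=0
Move 6: W@(0,0) -> caps B=0 W=0
Move 7: B@(3,0) -> caps B=0 W=0
Move 8: W@(0,3) -> caps B=0 W=0
Move 9: B@(2,0) -> caps B=0 W=0
Move 10: W@(2,2) -> caps B=0 W=0
Move 11: B@(0,1) -> caps B=1 W=0

Answer: .BBW
BW..
BBW.
B.W.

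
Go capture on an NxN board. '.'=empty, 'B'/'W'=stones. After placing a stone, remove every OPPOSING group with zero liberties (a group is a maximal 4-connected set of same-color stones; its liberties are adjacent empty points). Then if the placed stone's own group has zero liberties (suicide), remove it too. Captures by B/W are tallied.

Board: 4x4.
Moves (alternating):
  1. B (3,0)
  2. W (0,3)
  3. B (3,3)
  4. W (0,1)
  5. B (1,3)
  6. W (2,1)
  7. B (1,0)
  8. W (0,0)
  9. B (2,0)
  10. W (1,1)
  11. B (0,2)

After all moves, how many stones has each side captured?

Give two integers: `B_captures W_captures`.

Answer: 1 0

Derivation:
Move 1: B@(3,0) -> caps B=0 W=0
Move 2: W@(0,3) -> caps B=0 W=0
Move 3: B@(3,3) -> caps B=0 W=0
Move 4: W@(0,1) -> caps B=0 W=0
Move 5: B@(1,3) -> caps B=0 W=0
Move 6: W@(2,1) -> caps B=0 W=0
Move 7: B@(1,0) -> caps B=0 W=0
Move 8: W@(0,0) -> caps B=0 W=0
Move 9: B@(2,0) -> caps B=0 W=0
Move 10: W@(1,1) -> caps B=0 W=0
Move 11: B@(0,2) -> caps B=1 W=0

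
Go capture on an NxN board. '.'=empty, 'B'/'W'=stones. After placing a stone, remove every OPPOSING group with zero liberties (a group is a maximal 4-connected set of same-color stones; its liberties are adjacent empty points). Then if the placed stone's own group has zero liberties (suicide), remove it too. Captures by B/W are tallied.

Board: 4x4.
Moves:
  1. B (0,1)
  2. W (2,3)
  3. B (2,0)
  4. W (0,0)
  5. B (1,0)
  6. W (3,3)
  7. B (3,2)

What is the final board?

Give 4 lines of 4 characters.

Answer: .B..
B...
B..W
..BW

Derivation:
Move 1: B@(0,1) -> caps B=0 W=0
Move 2: W@(2,3) -> caps B=0 W=0
Move 3: B@(2,0) -> caps B=0 W=0
Move 4: W@(0,0) -> caps B=0 W=0
Move 5: B@(1,0) -> caps B=1 W=0
Move 6: W@(3,3) -> caps B=1 W=0
Move 7: B@(3,2) -> caps B=1 W=0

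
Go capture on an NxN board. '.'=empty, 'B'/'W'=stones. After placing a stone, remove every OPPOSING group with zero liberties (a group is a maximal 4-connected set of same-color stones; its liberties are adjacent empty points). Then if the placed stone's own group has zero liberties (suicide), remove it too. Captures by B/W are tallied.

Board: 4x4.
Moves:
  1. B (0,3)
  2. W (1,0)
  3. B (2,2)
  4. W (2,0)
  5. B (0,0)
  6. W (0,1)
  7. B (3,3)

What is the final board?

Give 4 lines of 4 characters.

Move 1: B@(0,3) -> caps B=0 W=0
Move 2: W@(1,0) -> caps B=0 W=0
Move 3: B@(2,2) -> caps B=0 W=0
Move 4: W@(2,0) -> caps B=0 W=0
Move 5: B@(0,0) -> caps B=0 W=0
Move 6: W@(0,1) -> caps B=0 W=1
Move 7: B@(3,3) -> caps B=0 W=1

Answer: .W.B
W...
W.B.
...B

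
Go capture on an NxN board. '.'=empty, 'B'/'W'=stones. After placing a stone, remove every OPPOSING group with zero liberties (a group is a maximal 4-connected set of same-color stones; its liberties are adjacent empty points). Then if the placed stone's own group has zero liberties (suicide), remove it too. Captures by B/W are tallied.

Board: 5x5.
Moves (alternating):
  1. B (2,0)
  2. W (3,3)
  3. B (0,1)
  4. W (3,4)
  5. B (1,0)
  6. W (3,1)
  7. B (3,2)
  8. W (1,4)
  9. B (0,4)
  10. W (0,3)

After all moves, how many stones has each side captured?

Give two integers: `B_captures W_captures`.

Answer: 0 1

Derivation:
Move 1: B@(2,0) -> caps B=0 W=0
Move 2: W@(3,3) -> caps B=0 W=0
Move 3: B@(0,1) -> caps B=0 W=0
Move 4: W@(3,4) -> caps B=0 W=0
Move 5: B@(1,0) -> caps B=0 W=0
Move 6: W@(3,1) -> caps B=0 W=0
Move 7: B@(3,2) -> caps B=0 W=0
Move 8: W@(1,4) -> caps B=0 W=0
Move 9: B@(0,4) -> caps B=0 W=0
Move 10: W@(0,3) -> caps B=0 W=1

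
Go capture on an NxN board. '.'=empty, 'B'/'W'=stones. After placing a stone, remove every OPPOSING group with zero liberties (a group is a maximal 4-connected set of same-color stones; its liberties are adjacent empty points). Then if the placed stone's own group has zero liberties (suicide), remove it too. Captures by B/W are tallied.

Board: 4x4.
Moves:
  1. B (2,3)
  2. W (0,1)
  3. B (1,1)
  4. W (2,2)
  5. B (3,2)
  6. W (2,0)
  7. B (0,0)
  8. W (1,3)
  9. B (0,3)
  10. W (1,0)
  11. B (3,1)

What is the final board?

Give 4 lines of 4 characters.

Move 1: B@(2,3) -> caps B=0 W=0
Move 2: W@(0,1) -> caps B=0 W=0
Move 3: B@(1,1) -> caps B=0 W=0
Move 4: W@(2,2) -> caps B=0 W=0
Move 5: B@(3,2) -> caps B=0 W=0
Move 6: W@(2,0) -> caps B=0 W=0
Move 7: B@(0,0) -> caps B=0 W=0
Move 8: W@(1,3) -> caps B=0 W=0
Move 9: B@(0,3) -> caps B=0 W=0
Move 10: W@(1,0) -> caps B=0 W=1
Move 11: B@(3,1) -> caps B=0 W=1

Answer: .W.B
WB.W
W.WB
.BB.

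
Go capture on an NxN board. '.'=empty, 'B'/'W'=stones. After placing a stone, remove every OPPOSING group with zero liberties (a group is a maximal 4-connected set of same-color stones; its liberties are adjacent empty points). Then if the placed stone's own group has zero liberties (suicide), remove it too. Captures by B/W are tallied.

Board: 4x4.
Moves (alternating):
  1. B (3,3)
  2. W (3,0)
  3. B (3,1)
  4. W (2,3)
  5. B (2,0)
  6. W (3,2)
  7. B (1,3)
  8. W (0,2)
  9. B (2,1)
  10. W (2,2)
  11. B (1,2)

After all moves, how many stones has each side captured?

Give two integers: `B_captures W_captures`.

Move 1: B@(3,3) -> caps B=0 W=0
Move 2: W@(3,0) -> caps B=0 W=0
Move 3: B@(3,1) -> caps B=0 W=0
Move 4: W@(2,3) -> caps B=0 W=0
Move 5: B@(2,0) -> caps B=1 W=0
Move 6: W@(3,2) -> caps B=1 W=1
Move 7: B@(1,3) -> caps B=1 W=1
Move 8: W@(0,2) -> caps B=1 W=1
Move 9: B@(2,1) -> caps B=1 W=1
Move 10: W@(2,2) -> caps B=1 W=1
Move 11: B@(1,2) -> caps B=1 W=1

Answer: 1 1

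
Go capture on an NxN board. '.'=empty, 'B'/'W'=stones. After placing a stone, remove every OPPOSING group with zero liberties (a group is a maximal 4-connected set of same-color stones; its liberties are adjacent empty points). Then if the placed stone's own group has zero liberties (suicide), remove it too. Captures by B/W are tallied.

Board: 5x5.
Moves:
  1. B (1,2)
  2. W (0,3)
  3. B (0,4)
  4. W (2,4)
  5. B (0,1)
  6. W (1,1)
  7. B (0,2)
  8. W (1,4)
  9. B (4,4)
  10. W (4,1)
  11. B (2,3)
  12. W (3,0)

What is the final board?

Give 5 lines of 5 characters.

Answer: .BBW.
.WB.W
...BW
W....
.W..B

Derivation:
Move 1: B@(1,2) -> caps B=0 W=0
Move 2: W@(0,3) -> caps B=0 W=0
Move 3: B@(0,4) -> caps B=0 W=0
Move 4: W@(2,4) -> caps B=0 W=0
Move 5: B@(0,1) -> caps B=0 W=0
Move 6: W@(1,1) -> caps B=0 W=0
Move 7: B@(0,2) -> caps B=0 W=0
Move 8: W@(1,4) -> caps B=0 W=1
Move 9: B@(4,4) -> caps B=0 W=1
Move 10: W@(4,1) -> caps B=0 W=1
Move 11: B@(2,3) -> caps B=0 W=1
Move 12: W@(3,0) -> caps B=0 W=1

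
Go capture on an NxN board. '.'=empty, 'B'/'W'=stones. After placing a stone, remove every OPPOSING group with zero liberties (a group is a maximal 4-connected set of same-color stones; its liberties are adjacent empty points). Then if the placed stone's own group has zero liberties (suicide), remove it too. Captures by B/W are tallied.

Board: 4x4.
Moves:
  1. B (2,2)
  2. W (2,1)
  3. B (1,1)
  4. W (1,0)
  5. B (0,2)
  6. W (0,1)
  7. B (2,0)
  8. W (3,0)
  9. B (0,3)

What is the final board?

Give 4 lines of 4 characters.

Answer: .WBB
WB..
.WB.
W...

Derivation:
Move 1: B@(2,2) -> caps B=0 W=0
Move 2: W@(2,1) -> caps B=0 W=0
Move 3: B@(1,1) -> caps B=0 W=0
Move 4: W@(1,0) -> caps B=0 W=0
Move 5: B@(0,2) -> caps B=0 W=0
Move 6: W@(0,1) -> caps B=0 W=0
Move 7: B@(2,0) -> caps B=0 W=0
Move 8: W@(3,0) -> caps B=0 W=1
Move 9: B@(0,3) -> caps B=0 W=1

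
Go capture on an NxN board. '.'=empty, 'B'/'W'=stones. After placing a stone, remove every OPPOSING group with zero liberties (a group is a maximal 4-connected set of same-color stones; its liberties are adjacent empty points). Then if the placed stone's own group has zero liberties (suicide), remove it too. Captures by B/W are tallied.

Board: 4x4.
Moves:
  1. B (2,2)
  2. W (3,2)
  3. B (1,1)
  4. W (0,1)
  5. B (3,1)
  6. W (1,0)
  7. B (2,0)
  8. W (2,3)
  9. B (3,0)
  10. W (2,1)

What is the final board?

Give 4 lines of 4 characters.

Move 1: B@(2,2) -> caps B=0 W=0
Move 2: W@(3,2) -> caps B=0 W=0
Move 3: B@(1,1) -> caps B=0 W=0
Move 4: W@(0,1) -> caps B=0 W=0
Move 5: B@(3,1) -> caps B=0 W=0
Move 6: W@(1,0) -> caps B=0 W=0
Move 7: B@(2,0) -> caps B=0 W=0
Move 8: W@(2,3) -> caps B=0 W=0
Move 9: B@(3,0) -> caps B=0 W=0
Move 10: W@(2,1) -> caps B=0 W=3

Answer: .W..
WB..
.WBW
..W.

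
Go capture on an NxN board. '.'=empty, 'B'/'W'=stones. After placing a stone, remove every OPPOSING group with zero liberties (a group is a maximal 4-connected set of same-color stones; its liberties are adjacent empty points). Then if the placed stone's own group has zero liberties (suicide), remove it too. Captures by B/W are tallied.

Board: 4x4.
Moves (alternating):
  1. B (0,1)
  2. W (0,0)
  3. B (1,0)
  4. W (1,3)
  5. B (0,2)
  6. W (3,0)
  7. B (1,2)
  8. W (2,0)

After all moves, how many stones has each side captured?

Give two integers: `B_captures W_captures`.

Move 1: B@(0,1) -> caps B=0 W=0
Move 2: W@(0,0) -> caps B=0 W=0
Move 3: B@(1,0) -> caps B=1 W=0
Move 4: W@(1,3) -> caps B=1 W=0
Move 5: B@(0,2) -> caps B=1 W=0
Move 6: W@(3,0) -> caps B=1 W=0
Move 7: B@(1,2) -> caps B=1 W=0
Move 8: W@(2,0) -> caps B=1 W=0

Answer: 1 0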